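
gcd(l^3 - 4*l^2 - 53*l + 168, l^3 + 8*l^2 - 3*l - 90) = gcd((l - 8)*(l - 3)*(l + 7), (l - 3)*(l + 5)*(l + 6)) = l - 3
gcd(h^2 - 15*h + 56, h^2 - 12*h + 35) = h - 7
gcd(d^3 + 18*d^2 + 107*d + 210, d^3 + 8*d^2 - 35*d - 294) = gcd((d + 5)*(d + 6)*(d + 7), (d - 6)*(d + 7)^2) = d + 7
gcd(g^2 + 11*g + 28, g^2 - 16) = g + 4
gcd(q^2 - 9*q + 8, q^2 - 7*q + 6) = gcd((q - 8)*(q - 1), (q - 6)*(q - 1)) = q - 1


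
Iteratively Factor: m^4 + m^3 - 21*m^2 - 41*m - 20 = (m + 1)*(m^3 - 21*m - 20) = (m + 1)^2*(m^2 - m - 20) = (m - 5)*(m + 1)^2*(m + 4)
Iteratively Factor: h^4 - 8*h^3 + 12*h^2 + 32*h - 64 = (h + 2)*(h^3 - 10*h^2 + 32*h - 32) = (h - 2)*(h + 2)*(h^2 - 8*h + 16) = (h - 4)*(h - 2)*(h + 2)*(h - 4)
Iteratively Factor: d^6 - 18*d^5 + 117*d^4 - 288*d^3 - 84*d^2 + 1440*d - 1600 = (d - 5)*(d^5 - 13*d^4 + 52*d^3 - 28*d^2 - 224*d + 320) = (d - 5)*(d + 2)*(d^4 - 15*d^3 + 82*d^2 - 192*d + 160) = (d - 5)^2*(d + 2)*(d^3 - 10*d^2 + 32*d - 32) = (d - 5)^2*(d - 4)*(d + 2)*(d^2 - 6*d + 8) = (d - 5)^2*(d - 4)*(d - 2)*(d + 2)*(d - 4)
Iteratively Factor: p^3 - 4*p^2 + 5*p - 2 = (p - 1)*(p^2 - 3*p + 2) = (p - 1)^2*(p - 2)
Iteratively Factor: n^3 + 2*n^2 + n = (n + 1)*(n^2 + n) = n*(n + 1)*(n + 1)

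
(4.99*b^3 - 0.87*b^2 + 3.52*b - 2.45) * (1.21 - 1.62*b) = -8.0838*b^4 + 7.4473*b^3 - 6.7551*b^2 + 8.2282*b - 2.9645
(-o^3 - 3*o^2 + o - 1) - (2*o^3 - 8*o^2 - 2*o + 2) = -3*o^3 + 5*o^2 + 3*o - 3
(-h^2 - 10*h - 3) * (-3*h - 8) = 3*h^3 + 38*h^2 + 89*h + 24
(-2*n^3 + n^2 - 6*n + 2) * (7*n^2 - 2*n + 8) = -14*n^5 + 11*n^4 - 60*n^3 + 34*n^2 - 52*n + 16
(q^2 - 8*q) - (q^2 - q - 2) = 2 - 7*q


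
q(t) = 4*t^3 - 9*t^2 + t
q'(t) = 12*t^2 - 18*t + 1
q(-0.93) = -11.93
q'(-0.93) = 28.12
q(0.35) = -0.58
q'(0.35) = -3.83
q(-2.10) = -78.83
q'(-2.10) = 91.72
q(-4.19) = -456.44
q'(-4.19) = 287.09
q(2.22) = 1.63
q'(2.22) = 20.18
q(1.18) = -4.78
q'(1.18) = -3.53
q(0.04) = 0.03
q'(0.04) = 0.30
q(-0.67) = -5.91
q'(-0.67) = 18.45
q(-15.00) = -15540.00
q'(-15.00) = 2971.00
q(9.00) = 2196.00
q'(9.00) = 811.00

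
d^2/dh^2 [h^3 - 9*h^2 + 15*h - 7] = 6*h - 18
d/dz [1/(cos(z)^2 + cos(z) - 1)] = (2*cos(z) + 1)*sin(z)/(-sin(z)^2 + cos(z))^2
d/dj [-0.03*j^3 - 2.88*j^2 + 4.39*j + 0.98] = -0.09*j^2 - 5.76*j + 4.39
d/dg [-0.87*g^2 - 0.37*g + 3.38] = -1.74*g - 0.37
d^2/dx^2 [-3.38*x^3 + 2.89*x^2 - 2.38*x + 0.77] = 5.78 - 20.28*x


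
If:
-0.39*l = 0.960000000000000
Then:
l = -2.46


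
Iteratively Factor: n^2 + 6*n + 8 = (n + 2)*(n + 4)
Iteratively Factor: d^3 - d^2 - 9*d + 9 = (d + 3)*(d^2 - 4*d + 3) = (d - 3)*(d + 3)*(d - 1)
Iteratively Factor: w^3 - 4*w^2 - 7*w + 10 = (w - 1)*(w^2 - 3*w - 10) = (w - 1)*(w + 2)*(w - 5)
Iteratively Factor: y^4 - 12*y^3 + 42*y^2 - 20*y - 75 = (y - 3)*(y^3 - 9*y^2 + 15*y + 25) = (y - 5)*(y - 3)*(y^2 - 4*y - 5) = (y - 5)*(y - 3)*(y + 1)*(y - 5)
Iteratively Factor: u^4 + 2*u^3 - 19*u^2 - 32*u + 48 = (u + 3)*(u^3 - u^2 - 16*u + 16) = (u - 4)*(u + 3)*(u^2 + 3*u - 4) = (u - 4)*(u + 3)*(u + 4)*(u - 1)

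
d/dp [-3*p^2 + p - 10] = 1 - 6*p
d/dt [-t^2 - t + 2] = -2*t - 1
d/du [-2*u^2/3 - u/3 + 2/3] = -4*u/3 - 1/3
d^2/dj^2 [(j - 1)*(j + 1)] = 2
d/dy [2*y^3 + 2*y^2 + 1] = 2*y*(3*y + 2)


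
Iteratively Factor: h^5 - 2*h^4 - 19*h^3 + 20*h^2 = (h - 1)*(h^4 - h^3 - 20*h^2) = h*(h - 1)*(h^3 - h^2 - 20*h) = h*(h - 5)*(h - 1)*(h^2 + 4*h) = h^2*(h - 5)*(h - 1)*(h + 4)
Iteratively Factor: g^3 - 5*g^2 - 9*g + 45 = (g + 3)*(g^2 - 8*g + 15) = (g - 3)*(g + 3)*(g - 5)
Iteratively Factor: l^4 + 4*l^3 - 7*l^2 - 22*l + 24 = (l + 3)*(l^3 + l^2 - 10*l + 8) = (l - 1)*(l + 3)*(l^2 + 2*l - 8) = (l - 2)*(l - 1)*(l + 3)*(l + 4)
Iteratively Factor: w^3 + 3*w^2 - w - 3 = (w + 3)*(w^2 - 1) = (w - 1)*(w + 3)*(w + 1)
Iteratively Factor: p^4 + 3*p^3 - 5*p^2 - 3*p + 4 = (p + 1)*(p^3 + 2*p^2 - 7*p + 4) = (p + 1)*(p + 4)*(p^2 - 2*p + 1) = (p - 1)*(p + 1)*(p + 4)*(p - 1)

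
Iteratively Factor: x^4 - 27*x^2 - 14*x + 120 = (x - 2)*(x^3 + 2*x^2 - 23*x - 60) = (x - 2)*(x + 4)*(x^2 - 2*x - 15) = (x - 5)*(x - 2)*(x + 4)*(x + 3)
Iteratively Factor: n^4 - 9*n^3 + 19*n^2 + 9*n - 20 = (n - 1)*(n^3 - 8*n^2 + 11*n + 20) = (n - 5)*(n - 1)*(n^2 - 3*n - 4) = (n - 5)*(n - 1)*(n + 1)*(n - 4)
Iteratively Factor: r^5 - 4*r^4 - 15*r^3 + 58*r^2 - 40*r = (r - 5)*(r^4 + r^3 - 10*r^2 + 8*r) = (r - 5)*(r - 1)*(r^3 + 2*r^2 - 8*r) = (r - 5)*(r - 1)*(r + 4)*(r^2 - 2*r) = r*(r - 5)*(r - 1)*(r + 4)*(r - 2)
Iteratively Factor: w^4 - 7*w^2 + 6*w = (w + 3)*(w^3 - 3*w^2 + 2*w) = (w - 1)*(w + 3)*(w^2 - 2*w) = w*(w - 1)*(w + 3)*(w - 2)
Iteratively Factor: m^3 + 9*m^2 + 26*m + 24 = (m + 3)*(m^2 + 6*m + 8) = (m + 2)*(m + 3)*(m + 4)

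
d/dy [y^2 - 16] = 2*y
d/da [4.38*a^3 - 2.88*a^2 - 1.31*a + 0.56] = 13.14*a^2 - 5.76*a - 1.31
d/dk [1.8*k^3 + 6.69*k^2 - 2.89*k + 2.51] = 5.4*k^2 + 13.38*k - 2.89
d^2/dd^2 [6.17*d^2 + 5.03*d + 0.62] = 12.3400000000000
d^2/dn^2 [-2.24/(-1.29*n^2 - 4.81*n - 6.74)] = (-7.455168*n^2 - 27.797952*n + 2.24*(2.58*n + 4.81)*(5.16*n + 9.62) - 38.951808)/(1.29*n^2 + 4.81*n + 6.74)^3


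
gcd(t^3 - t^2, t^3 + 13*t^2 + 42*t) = t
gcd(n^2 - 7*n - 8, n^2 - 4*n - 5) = n + 1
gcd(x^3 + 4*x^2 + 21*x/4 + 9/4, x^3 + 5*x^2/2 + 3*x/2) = x^2 + 5*x/2 + 3/2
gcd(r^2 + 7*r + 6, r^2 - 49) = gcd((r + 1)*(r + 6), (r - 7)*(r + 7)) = 1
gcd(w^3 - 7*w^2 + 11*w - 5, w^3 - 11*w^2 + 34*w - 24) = w - 1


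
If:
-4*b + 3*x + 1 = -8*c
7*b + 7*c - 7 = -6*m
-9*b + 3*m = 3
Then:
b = 7*x/76 + 5/76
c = -25*x/76 - 7/76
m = 21*x/76 + 91/76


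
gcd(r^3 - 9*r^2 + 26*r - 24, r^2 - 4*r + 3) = r - 3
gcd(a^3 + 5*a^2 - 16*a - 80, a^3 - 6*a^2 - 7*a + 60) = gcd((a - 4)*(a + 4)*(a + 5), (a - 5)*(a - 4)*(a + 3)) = a - 4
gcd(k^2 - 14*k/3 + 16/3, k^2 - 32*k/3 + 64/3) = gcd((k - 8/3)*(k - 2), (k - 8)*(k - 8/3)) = k - 8/3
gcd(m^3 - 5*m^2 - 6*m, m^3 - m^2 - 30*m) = m^2 - 6*m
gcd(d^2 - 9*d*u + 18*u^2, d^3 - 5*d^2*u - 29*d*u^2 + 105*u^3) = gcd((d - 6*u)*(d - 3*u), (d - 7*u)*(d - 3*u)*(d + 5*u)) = -d + 3*u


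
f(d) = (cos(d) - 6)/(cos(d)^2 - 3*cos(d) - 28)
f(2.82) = 0.29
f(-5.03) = 0.20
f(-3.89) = 0.27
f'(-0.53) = -0.02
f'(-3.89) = 0.06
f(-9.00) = 0.28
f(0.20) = 0.17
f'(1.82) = 0.06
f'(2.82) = 0.03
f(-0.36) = 0.17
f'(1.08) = 0.04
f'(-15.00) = -0.06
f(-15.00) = 0.27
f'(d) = (2*sin(d)*cos(d) - 3*sin(d))*(cos(d) - 6)/(cos(d)^2 - 3*cos(d) - 28)^2 - sin(d)/(cos(d)^2 - 3*cos(d) - 28)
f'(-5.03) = 0.05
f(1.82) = 0.23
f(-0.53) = 0.17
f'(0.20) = 0.01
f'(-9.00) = -0.04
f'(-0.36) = -0.01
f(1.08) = 0.19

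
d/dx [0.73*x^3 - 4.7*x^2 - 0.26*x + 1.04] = 2.19*x^2 - 9.4*x - 0.26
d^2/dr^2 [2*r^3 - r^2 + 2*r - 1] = 12*r - 2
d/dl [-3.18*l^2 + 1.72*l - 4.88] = 1.72 - 6.36*l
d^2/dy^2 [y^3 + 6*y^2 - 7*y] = 6*y + 12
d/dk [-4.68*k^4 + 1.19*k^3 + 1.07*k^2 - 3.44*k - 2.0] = -18.72*k^3 + 3.57*k^2 + 2.14*k - 3.44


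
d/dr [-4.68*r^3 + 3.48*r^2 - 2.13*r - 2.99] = -14.04*r^2 + 6.96*r - 2.13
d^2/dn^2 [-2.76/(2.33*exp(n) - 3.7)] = (-14.983764*exp(n) - 23.79396)*exp(n)/(2.33*exp(n) - 3.7)^3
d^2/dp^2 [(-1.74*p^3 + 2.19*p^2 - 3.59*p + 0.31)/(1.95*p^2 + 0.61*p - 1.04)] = (-7.105427357601e-15*p^5 - 7.105427357601e-15*p^4 - 40.864308*p^3 + 40.343706*p^2 - 52.762554*p + 1.670478)/(7.414875*p^6 + 6.958575*p^5 - 9.687015*p^4 - 7.195499*p^3 + 5.166408*p^2 + 1.979328*p - 1.124864)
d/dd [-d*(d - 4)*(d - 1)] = -3*d^2 + 10*d - 4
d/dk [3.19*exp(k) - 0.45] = 3.19*exp(k)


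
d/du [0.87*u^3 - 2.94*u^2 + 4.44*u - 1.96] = 2.61*u^2 - 5.88*u + 4.44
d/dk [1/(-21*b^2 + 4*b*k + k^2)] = 2*(-2*b - k)/(-21*b^2 + 4*b*k + k^2)^2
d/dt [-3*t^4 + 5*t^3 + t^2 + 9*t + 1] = -12*t^3 + 15*t^2 + 2*t + 9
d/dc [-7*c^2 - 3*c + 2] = -14*c - 3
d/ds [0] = 0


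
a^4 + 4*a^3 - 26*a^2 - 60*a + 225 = (a - 3)^2*(a + 5)^2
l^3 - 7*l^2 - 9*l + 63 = (l - 7)*(l - 3)*(l + 3)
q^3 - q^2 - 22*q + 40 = (q - 4)*(q - 2)*(q + 5)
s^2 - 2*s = s*(s - 2)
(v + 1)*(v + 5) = v^2 + 6*v + 5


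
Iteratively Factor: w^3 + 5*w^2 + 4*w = (w + 4)*(w^2 + w) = (w + 1)*(w + 4)*(w)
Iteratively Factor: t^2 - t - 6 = (t + 2)*(t - 3)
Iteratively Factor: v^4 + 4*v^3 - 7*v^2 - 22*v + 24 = (v + 3)*(v^3 + v^2 - 10*v + 8) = (v - 2)*(v + 3)*(v^2 + 3*v - 4) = (v - 2)*(v + 3)*(v + 4)*(v - 1)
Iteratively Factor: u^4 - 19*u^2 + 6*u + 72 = (u - 3)*(u^3 + 3*u^2 - 10*u - 24) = (u - 3)^2*(u^2 + 6*u + 8) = (u - 3)^2*(u + 4)*(u + 2)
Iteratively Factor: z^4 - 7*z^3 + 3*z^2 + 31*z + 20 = (z + 1)*(z^3 - 8*z^2 + 11*z + 20) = (z - 5)*(z + 1)*(z^2 - 3*z - 4) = (z - 5)*(z + 1)^2*(z - 4)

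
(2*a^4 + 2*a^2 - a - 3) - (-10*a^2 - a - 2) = 2*a^4 + 12*a^2 - 1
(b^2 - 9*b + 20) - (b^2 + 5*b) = 20 - 14*b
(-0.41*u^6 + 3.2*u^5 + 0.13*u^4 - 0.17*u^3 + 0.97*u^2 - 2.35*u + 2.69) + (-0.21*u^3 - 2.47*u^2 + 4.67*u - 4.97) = -0.41*u^6 + 3.2*u^5 + 0.13*u^4 - 0.38*u^3 - 1.5*u^2 + 2.32*u - 2.28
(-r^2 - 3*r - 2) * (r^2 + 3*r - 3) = -r^4 - 6*r^3 - 8*r^2 + 3*r + 6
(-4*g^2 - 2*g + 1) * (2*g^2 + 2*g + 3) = -8*g^4 - 12*g^3 - 14*g^2 - 4*g + 3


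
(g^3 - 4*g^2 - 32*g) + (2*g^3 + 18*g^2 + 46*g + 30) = 3*g^3 + 14*g^2 + 14*g + 30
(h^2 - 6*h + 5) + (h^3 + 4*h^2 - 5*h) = h^3 + 5*h^2 - 11*h + 5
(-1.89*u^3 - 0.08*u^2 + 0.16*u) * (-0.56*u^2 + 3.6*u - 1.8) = 1.0584*u^5 - 6.7592*u^4 + 3.0244*u^3 + 0.72*u^2 - 0.288*u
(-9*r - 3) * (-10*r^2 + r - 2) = 90*r^3 + 21*r^2 + 15*r + 6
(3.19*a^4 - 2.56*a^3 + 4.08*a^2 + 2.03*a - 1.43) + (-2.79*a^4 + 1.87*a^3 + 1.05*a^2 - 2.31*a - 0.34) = 0.4*a^4 - 0.69*a^3 + 5.13*a^2 - 0.28*a - 1.77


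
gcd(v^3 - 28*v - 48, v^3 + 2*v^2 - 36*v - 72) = v^2 - 4*v - 12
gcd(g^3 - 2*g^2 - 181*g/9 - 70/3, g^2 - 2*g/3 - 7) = g + 7/3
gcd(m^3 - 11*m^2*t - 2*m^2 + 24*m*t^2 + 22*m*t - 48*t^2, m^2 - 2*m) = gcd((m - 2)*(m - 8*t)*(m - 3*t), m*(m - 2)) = m - 2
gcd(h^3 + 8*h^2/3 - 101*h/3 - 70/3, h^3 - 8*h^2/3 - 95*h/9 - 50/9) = h^2 - 13*h/3 - 10/3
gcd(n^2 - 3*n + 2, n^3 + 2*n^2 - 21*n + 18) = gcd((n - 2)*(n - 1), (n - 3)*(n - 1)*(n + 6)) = n - 1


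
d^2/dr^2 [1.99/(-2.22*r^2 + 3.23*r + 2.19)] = (-19.615032*r^2 + 28.538988*r + 1.99*(4.44*r - 3.23)*(8.88*r - 6.46) + 19.349964)/(-2.22*r^2 + 3.23*r + 2.19)^3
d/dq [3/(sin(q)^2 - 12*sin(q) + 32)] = 6*(6 - sin(q))*cos(q)/(sin(q)^2 - 12*sin(q) + 32)^2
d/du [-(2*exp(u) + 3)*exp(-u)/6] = exp(-u)/2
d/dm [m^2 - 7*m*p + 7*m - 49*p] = 2*m - 7*p + 7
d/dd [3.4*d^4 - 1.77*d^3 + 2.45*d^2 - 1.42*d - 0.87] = 13.6*d^3 - 5.31*d^2 + 4.9*d - 1.42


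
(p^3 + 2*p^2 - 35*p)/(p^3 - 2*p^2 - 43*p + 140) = p/(p - 4)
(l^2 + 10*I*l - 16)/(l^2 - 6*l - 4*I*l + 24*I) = (l^2 + 10*I*l - 16)/(l^2 - 6*l - 4*I*l + 24*I)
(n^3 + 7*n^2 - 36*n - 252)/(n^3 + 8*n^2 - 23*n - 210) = (n - 6)/(n - 5)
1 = 1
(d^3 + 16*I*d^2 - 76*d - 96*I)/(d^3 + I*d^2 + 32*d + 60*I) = (d^2 + 14*I*d - 48)/(d^2 - I*d + 30)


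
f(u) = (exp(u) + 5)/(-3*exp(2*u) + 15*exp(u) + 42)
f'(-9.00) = 0.00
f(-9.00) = 0.12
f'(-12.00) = 0.00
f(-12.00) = 0.12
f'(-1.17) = -0.00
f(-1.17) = 0.11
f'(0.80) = 0.03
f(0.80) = 0.12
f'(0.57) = 0.01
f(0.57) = 0.11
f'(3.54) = 0.02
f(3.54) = -0.01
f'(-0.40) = -0.00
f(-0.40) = 0.11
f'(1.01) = 0.05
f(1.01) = 0.13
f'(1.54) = 0.37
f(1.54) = 0.21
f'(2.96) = 0.05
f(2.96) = -0.03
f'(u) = (exp(u) + 5)*(6*exp(2*u) - 15*exp(u))/(-3*exp(2*u) + 15*exp(u) + 42)^2 + exp(u)/(-3*exp(2*u) + 15*exp(u) + 42) = ((exp(u) + 5)*(2*exp(u) - 5) - exp(2*u) + 5*exp(u) + 14)*exp(u)/(3*(-exp(2*u) + 5*exp(u) + 14)^2)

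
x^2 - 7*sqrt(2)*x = x*(x - 7*sqrt(2))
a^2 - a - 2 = (a - 2)*(a + 1)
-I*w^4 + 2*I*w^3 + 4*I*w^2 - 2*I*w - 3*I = (w - 3)*(w - 1)*(w + 1)*(-I*w - I)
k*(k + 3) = k^2 + 3*k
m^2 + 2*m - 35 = (m - 5)*(m + 7)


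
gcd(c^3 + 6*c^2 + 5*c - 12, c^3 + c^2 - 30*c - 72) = c^2 + 7*c + 12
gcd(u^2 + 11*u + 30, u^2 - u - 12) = 1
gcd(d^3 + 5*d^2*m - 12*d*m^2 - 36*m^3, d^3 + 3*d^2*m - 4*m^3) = d + 2*m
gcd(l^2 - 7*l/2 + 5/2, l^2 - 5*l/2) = l - 5/2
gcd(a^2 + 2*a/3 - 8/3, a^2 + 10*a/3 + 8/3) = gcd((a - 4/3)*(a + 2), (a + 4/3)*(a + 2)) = a + 2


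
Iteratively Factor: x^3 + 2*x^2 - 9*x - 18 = (x - 3)*(x^2 + 5*x + 6) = (x - 3)*(x + 2)*(x + 3)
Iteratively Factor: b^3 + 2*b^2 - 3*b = (b)*(b^2 + 2*b - 3) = b*(b - 1)*(b + 3)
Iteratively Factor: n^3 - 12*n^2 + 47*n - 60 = (n - 4)*(n^2 - 8*n + 15) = (n - 4)*(n - 3)*(n - 5)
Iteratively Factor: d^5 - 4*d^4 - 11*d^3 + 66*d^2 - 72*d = (d - 2)*(d^4 - 2*d^3 - 15*d^2 + 36*d) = (d - 3)*(d - 2)*(d^3 + d^2 - 12*d) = (d - 3)*(d - 2)*(d + 4)*(d^2 - 3*d) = (d - 3)^2*(d - 2)*(d + 4)*(d)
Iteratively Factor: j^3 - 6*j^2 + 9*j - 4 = (j - 1)*(j^2 - 5*j + 4) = (j - 4)*(j - 1)*(j - 1)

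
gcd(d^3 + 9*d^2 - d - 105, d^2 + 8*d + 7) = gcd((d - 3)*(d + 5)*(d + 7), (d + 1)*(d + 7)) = d + 7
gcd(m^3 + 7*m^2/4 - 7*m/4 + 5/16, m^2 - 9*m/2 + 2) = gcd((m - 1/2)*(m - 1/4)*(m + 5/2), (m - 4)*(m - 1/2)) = m - 1/2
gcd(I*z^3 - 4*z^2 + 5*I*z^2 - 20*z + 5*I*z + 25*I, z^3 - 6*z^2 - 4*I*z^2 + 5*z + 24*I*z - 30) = 1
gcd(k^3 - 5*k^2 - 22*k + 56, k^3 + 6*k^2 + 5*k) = 1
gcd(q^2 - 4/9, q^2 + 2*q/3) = q + 2/3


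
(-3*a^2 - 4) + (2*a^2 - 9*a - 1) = -a^2 - 9*a - 5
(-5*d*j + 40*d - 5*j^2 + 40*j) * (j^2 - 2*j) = -5*d*j^3 + 50*d*j^2 - 80*d*j - 5*j^4 + 50*j^3 - 80*j^2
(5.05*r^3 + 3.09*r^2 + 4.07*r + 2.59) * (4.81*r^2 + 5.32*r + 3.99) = 24.2905*r^5 + 41.7289*r^4 + 56.165*r^3 + 46.4394*r^2 + 30.0181*r + 10.3341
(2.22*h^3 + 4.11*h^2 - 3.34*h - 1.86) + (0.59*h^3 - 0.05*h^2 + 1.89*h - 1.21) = 2.81*h^3 + 4.06*h^2 - 1.45*h - 3.07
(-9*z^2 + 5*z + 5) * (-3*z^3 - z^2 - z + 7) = 27*z^5 - 6*z^4 - 11*z^3 - 73*z^2 + 30*z + 35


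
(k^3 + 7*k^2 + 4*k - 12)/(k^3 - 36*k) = (k^2 + k - 2)/(k*(k - 6))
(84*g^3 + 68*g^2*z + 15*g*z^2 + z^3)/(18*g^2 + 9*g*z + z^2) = (14*g^2 + 9*g*z + z^2)/(3*g + z)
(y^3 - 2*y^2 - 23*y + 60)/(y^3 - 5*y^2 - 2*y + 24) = (y + 5)/(y + 2)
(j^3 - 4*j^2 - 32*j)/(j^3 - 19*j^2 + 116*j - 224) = j*(j + 4)/(j^2 - 11*j + 28)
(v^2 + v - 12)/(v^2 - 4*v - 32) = (v - 3)/(v - 8)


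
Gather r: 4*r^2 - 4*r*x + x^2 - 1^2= 4*r^2 - 4*r*x + x^2 - 1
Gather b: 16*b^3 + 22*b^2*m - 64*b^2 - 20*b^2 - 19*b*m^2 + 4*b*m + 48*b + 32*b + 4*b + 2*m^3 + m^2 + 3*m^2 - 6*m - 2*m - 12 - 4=16*b^3 + b^2*(22*m - 84) + b*(-19*m^2 + 4*m + 84) + 2*m^3 + 4*m^2 - 8*m - 16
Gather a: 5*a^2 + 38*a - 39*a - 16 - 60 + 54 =5*a^2 - a - 22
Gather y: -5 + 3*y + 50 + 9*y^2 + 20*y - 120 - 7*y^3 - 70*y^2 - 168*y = -7*y^3 - 61*y^2 - 145*y - 75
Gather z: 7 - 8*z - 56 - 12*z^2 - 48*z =-12*z^2 - 56*z - 49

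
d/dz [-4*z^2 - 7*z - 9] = -8*z - 7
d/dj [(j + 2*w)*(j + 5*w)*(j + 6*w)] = 3*j^2 + 26*j*w + 52*w^2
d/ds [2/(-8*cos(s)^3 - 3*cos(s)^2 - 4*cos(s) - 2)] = 4*(12*sin(s)^2 - 3*cos(s) - 14)*sin(s)/(8*cos(s)^3 + 3*cos(s)^2 + 4*cos(s) + 2)^2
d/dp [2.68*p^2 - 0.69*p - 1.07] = 5.36*p - 0.69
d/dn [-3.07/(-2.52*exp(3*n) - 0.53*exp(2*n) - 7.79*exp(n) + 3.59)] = (-23.2092*exp(2*n) - 3.2542*exp(n) - 23.9153)*exp(n)/(2.52*exp(3*n) + 0.53*exp(2*n) + 7.79*exp(n) - 3.59)^2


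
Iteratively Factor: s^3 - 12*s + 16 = (s + 4)*(s^2 - 4*s + 4) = (s - 2)*(s + 4)*(s - 2)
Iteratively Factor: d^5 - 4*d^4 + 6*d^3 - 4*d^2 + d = (d)*(d^4 - 4*d^3 + 6*d^2 - 4*d + 1) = d*(d - 1)*(d^3 - 3*d^2 + 3*d - 1) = d*(d - 1)^2*(d^2 - 2*d + 1) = d*(d - 1)^3*(d - 1)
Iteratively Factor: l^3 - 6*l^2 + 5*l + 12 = (l + 1)*(l^2 - 7*l + 12) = (l - 3)*(l + 1)*(l - 4)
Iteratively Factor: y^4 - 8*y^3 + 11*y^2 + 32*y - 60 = (y - 5)*(y^3 - 3*y^2 - 4*y + 12) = (y - 5)*(y + 2)*(y^2 - 5*y + 6) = (y - 5)*(y - 3)*(y + 2)*(y - 2)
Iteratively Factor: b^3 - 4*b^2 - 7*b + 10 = (b - 5)*(b^2 + b - 2) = (b - 5)*(b - 1)*(b + 2)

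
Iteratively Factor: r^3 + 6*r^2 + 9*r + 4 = (r + 1)*(r^2 + 5*r + 4) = (r + 1)^2*(r + 4)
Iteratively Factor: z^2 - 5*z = (z)*(z - 5)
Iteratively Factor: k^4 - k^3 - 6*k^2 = (k + 2)*(k^3 - 3*k^2) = (k - 3)*(k + 2)*(k^2) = k*(k - 3)*(k + 2)*(k)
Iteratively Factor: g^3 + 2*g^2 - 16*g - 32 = (g - 4)*(g^2 + 6*g + 8) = (g - 4)*(g + 4)*(g + 2)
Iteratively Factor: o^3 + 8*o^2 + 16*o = (o + 4)*(o^2 + 4*o) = (o + 4)^2*(o)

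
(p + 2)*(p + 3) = p^2 + 5*p + 6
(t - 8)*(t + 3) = t^2 - 5*t - 24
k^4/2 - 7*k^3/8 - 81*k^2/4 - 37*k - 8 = (k/2 + 1)*(k - 8)*(k + 1/4)*(k + 4)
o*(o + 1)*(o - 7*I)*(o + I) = o^4 + o^3 - 6*I*o^3 + 7*o^2 - 6*I*o^2 + 7*o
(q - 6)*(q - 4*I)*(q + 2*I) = q^3 - 6*q^2 - 2*I*q^2 + 8*q + 12*I*q - 48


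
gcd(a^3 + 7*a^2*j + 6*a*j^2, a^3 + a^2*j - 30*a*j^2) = a^2 + 6*a*j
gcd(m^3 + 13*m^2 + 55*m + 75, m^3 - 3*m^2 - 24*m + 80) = m + 5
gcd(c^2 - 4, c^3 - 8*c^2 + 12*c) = c - 2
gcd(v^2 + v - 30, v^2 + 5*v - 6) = v + 6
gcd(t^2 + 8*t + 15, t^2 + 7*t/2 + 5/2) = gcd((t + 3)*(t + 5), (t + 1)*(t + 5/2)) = 1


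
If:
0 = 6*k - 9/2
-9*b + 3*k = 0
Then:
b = 1/4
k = 3/4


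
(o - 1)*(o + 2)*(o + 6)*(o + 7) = o^4 + 14*o^3 + 53*o^2 + 16*o - 84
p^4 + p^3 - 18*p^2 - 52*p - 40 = (p - 5)*(p + 2)^3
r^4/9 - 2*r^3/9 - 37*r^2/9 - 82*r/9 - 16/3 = (r/3 + 1/3)*(r/3 + 1)*(r - 8)*(r + 2)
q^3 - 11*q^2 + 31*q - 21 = (q - 7)*(q - 3)*(q - 1)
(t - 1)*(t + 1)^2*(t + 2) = t^4 + 3*t^3 + t^2 - 3*t - 2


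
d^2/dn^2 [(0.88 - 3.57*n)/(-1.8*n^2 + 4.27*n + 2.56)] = ((33.6558 - 38.556*n)*(-1.8*n^2 + 4.27*n + 2.56) - (3.57*n - 0.88)*(3.6*n - 4.27)*(7.2*n - 8.54))/(-1.8*n^2 + 4.27*n + 2.56)^3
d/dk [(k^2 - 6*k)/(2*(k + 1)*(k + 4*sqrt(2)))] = (k*(6 - k)*(k + 1) + k*(6 - k)*(k + 4*sqrt(2)) + 2*(k - 3)*(k + 1)*(k + 4*sqrt(2)))/(2*(k + 1)^2*(k + 4*sqrt(2))^2)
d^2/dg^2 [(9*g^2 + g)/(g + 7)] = 868/(g^3 + 21*g^2 + 147*g + 343)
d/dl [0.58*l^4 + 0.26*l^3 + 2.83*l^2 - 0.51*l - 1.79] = 2.32*l^3 + 0.78*l^2 + 5.66*l - 0.51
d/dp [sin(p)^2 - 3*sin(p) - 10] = (2*sin(p) - 3)*cos(p)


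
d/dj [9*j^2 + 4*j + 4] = 18*j + 4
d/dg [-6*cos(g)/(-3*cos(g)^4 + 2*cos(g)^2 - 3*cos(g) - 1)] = 6*(9*sin(g)^4 - 16*sin(g)^2 + 6)*sin(g)/(3*cos(g)^4 - 2*cos(g)^2 + 3*cos(g) + 1)^2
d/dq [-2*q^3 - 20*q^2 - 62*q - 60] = -6*q^2 - 40*q - 62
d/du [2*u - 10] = 2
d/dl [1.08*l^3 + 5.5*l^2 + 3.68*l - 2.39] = 3.24*l^2 + 11.0*l + 3.68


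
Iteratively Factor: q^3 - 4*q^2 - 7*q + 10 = (q + 2)*(q^2 - 6*q + 5) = (q - 5)*(q + 2)*(q - 1)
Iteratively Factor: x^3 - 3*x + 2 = (x + 2)*(x^2 - 2*x + 1) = (x - 1)*(x + 2)*(x - 1)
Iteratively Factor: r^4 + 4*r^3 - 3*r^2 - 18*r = (r - 2)*(r^3 + 6*r^2 + 9*r) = (r - 2)*(r + 3)*(r^2 + 3*r) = r*(r - 2)*(r + 3)*(r + 3)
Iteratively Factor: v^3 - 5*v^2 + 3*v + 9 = (v - 3)*(v^2 - 2*v - 3) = (v - 3)^2*(v + 1)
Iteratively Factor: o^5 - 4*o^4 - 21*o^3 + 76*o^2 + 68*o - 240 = (o + 2)*(o^4 - 6*o^3 - 9*o^2 + 94*o - 120) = (o - 2)*(o + 2)*(o^3 - 4*o^2 - 17*o + 60) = (o - 3)*(o - 2)*(o + 2)*(o^2 - o - 20) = (o - 3)*(o - 2)*(o + 2)*(o + 4)*(o - 5)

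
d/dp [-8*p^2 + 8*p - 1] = 8 - 16*p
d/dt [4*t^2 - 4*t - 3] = 8*t - 4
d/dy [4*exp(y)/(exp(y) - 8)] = -32*exp(y)/(exp(2*y) - 16*exp(y) + 64)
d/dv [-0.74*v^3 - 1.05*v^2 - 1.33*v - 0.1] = -2.22*v^2 - 2.1*v - 1.33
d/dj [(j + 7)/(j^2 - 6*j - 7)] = (j^2 - 6*j - 2*(j - 3)*(j + 7) - 7)/(-j^2 + 6*j + 7)^2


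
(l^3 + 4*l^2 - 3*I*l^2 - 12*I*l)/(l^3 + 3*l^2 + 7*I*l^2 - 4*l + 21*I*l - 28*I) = l*(l - 3*I)/(l^2 + l*(-1 + 7*I) - 7*I)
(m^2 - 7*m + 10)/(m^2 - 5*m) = (m - 2)/m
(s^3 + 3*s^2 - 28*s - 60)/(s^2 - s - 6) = (s^2 + s - 30)/(s - 3)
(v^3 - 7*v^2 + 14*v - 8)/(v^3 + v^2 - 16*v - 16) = (v^2 - 3*v + 2)/(v^2 + 5*v + 4)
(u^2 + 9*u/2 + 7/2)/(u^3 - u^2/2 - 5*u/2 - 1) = (2*u + 7)/(2*u^2 - 3*u - 2)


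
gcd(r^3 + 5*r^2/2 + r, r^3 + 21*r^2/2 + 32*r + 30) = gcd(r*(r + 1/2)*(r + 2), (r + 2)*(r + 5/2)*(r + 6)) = r + 2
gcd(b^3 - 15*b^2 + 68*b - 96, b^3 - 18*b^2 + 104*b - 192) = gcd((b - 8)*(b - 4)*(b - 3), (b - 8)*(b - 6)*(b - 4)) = b^2 - 12*b + 32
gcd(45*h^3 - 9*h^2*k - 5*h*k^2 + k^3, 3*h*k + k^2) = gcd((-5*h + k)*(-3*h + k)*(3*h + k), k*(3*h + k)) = 3*h + k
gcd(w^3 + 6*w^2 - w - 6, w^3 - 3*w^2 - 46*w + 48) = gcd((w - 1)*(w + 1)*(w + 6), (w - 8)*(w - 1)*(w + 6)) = w^2 + 5*w - 6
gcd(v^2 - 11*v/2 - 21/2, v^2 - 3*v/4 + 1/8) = 1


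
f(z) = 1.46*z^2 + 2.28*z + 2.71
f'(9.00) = 28.56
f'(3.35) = 12.06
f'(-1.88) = -3.21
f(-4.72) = 24.47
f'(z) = 2.92*z + 2.28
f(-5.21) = 30.46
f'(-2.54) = -5.14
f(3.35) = 26.73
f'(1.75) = 7.39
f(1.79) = 11.47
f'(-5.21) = -12.93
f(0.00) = 2.71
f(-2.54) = 6.34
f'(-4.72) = -11.50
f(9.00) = 141.49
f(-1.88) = 3.58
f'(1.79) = 7.51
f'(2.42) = 9.35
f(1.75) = 11.17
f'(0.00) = 2.28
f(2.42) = 16.78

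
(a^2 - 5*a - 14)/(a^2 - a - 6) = (a - 7)/(a - 3)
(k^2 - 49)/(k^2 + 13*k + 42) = (k - 7)/(k + 6)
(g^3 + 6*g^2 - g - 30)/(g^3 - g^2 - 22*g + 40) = (g + 3)/(g - 4)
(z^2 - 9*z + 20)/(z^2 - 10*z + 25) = (z - 4)/(z - 5)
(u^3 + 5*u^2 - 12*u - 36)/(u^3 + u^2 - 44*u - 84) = (u - 3)/(u - 7)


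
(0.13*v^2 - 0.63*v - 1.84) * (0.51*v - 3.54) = 0.0663*v^3 - 0.7815*v^2 + 1.2918*v + 6.5136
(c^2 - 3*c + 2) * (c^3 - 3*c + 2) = c^5 - 3*c^4 - c^3 + 11*c^2 - 12*c + 4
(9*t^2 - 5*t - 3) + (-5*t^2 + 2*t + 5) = 4*t^2 - 3*t + 2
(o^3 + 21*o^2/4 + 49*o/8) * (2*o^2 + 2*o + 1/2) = 2*o^5 + 25*o^4/2 + 93*o^3/4 + 119*o^2/8 + 49*o/16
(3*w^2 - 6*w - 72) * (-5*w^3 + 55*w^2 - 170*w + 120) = -15*w^5 + 195*w^4 - 480*w^3 - 2580*w^2 + 11520*w - 8640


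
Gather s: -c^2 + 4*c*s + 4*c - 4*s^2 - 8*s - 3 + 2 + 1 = -c^2 + 4*c - 4*s^2 + s*(4*c - 8)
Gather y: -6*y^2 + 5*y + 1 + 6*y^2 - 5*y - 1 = 0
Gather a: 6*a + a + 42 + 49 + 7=7*a + 98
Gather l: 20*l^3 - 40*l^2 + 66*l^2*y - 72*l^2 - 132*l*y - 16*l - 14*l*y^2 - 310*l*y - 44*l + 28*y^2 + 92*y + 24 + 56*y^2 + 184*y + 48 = 20*l^3 + l^2*(66*y - 112) + l*(-14*y^2 - 442*y - 60) + 84*y^2 + 276*y + 72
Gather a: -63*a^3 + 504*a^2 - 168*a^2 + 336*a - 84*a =-63*a^3 + 336*a^2 + 252*a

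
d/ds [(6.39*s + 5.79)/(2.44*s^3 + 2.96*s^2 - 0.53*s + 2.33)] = (-31.1832*s^3 - 61.2972*s^2 - 34.2768*s + 17.9574)/(5.9536*s^6 + 14.4448*s^5 + 6.1752*s^4 + 8.2328*s^3 + 14.0745*s^2 - 2.4698*s + 5.4289)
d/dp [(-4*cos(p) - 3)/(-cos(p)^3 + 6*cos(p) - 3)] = 4*(-111*sin(p) + 8*sin(2*p) + 9*sin(3*p) + 4*sin(4*p))/(21*cos(p) - cos(3*p) - 12)^2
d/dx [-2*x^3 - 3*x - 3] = -6*x^2 - 3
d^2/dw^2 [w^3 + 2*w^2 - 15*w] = 6*w + 4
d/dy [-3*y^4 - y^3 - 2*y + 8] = -12*y^3 - 3*y^2 - 2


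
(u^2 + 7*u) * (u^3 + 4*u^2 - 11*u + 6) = u^5 + 11*u^4 + 17*u^3 - 71*u^2 + 42*u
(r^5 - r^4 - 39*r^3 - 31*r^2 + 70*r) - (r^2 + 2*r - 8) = r^5 - r^4 - 39*r^3 - 32*r^2 + 68*r + 8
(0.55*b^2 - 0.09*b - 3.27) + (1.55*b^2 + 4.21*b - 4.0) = 2.1*b^2 + 4.12*b - 7.27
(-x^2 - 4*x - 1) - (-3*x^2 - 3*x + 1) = 2*x^2 - x - 2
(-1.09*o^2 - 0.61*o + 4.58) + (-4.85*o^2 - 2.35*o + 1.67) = -5.94*o^2 - 2.96*o + 6.25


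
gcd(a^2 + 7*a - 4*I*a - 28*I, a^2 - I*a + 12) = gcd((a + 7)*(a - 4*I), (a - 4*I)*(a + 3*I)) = a - 4*I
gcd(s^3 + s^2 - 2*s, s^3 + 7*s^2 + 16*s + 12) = s + 2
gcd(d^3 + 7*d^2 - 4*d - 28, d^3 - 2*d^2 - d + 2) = d - 2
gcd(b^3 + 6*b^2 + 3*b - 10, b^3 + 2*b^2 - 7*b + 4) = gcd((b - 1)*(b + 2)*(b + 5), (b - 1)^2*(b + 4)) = b - 1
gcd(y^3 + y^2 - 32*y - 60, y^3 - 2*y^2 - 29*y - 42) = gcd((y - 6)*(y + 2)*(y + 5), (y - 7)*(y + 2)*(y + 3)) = y + 2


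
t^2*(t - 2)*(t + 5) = t^4 + 3*t^3 - 10*t^2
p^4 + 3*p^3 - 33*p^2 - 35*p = p*(p - 5)*(p + 1)*(p + 7)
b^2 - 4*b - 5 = (b - 5)*(b + 1)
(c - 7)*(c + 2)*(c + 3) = c^3 - 2*c^2 - 29*c - 42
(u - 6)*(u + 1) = u^2 - 5*u - 6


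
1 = 1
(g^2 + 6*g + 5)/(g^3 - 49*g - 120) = (g + 1)/(g^2 - 5*g - 24)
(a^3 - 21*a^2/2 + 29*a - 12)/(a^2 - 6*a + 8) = (a^2 - 13*a/2 + 3)/(a - 2)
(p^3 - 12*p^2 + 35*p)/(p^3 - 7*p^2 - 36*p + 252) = p*(p - 5)/(p^2 - 36)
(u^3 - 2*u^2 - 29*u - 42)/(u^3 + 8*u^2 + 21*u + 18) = (u - 7)/(u + 3)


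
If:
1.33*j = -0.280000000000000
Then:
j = -0.21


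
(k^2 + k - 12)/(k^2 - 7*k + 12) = (k + 4)/(k - 4)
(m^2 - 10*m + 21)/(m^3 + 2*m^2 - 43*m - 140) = (m - 3)/(m^2 + 9*m + 20)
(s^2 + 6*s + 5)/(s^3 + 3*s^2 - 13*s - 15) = 1/(s - 3)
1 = 1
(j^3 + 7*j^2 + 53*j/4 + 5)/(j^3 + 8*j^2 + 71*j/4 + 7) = (2*j + 5)/(2*j + 7)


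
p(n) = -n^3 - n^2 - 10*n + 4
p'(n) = -3*n^2 - 2*n - 10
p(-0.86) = 12.50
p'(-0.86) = -10.50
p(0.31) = 0.77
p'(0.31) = -10.91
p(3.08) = -65.50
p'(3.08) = -44.62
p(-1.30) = 17.51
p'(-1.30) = -12.47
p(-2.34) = 34.74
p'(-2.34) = -21.75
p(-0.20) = 5.97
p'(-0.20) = -9.72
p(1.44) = -15.46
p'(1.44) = -19.10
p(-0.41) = 8.00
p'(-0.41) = -9.68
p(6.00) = -308.00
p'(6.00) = -130.00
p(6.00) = -308.00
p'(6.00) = -130.00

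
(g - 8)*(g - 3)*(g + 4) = g^3 - 7*g^2 - 20*g + 96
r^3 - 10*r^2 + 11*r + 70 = (r - 7)*(r - 5)*(r + 2)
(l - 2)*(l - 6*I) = l^2 - 2*l - 6*I*l + 12*I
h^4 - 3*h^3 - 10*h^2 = h^2*(h - 5)*(h + 2)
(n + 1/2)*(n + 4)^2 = n^3 + 17*n^2/2 + 20*n + 8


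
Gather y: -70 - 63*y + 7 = -63*y - 63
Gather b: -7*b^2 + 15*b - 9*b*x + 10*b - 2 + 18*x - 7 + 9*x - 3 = -7*b^2 + b*(25 - 9*x) + 27*x - 12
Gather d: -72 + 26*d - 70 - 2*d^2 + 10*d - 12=-2*d^2 + 36*d - 154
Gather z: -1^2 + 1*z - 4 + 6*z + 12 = 7*z + 7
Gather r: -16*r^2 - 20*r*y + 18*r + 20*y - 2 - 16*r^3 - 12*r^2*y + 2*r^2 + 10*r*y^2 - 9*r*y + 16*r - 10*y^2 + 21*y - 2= -16*r^3 + r^2*(-12*y - 14) + r*(10*y^2 - 29*y + 34) - 10*y^2 + 41*y - 4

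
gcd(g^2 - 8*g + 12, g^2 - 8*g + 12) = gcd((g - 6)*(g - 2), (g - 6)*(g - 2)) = g^2 - 8*g + 12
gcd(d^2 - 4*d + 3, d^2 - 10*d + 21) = d - 3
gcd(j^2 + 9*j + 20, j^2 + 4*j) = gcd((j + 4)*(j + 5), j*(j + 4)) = j + 4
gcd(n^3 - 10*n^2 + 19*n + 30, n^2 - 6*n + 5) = n - 5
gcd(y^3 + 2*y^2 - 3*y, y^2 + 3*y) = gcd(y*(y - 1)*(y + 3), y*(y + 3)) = y^2 + 3*y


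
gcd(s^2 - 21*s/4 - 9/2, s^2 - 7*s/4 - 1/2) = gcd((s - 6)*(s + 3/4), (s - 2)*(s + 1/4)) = 1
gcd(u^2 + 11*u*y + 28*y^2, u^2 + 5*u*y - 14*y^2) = u + 7*y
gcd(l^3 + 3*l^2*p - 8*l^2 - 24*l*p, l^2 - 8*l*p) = l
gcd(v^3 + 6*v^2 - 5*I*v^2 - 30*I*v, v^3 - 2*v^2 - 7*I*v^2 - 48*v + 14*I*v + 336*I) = v + 6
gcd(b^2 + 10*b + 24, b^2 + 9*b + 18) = b + 6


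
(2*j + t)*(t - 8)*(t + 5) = 2*j*t^2 - 6*j*t - 80*j + t^3 - 3*t^2 - 40*t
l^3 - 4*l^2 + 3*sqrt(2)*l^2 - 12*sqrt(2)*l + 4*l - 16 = (l - 4)*(l + sqrt(2))*(l + 2*sqrt(2))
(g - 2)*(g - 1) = g^2 - 3*g + 2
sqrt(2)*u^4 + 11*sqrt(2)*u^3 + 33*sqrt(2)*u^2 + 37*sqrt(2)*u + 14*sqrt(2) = (u + 1)*(u + 2)*(u + 7)*(sqrt(2)*u + sqrt(2))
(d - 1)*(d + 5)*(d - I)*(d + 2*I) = d^4 + 4*d^3 + I*d^3 - 3*d^2 + 4*I*d^2 + 8*d - 5*I*d - 10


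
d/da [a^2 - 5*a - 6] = 2*a - 5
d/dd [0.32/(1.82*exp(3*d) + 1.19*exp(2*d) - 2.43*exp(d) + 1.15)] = (-1.7472*exp(2*d) - 0.7616*exp(d) + 0.7776)*exp(d)/(1.82*exp(3*d) + 1.19*exp(2*d) - 2.43*exp(d) + 1.15)^2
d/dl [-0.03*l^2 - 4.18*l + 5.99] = -0.06*l - 4.18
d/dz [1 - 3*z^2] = -6*z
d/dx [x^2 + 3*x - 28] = 2*x + 3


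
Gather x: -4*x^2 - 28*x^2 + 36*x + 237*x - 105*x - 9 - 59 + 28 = -32*x^2 + 168*x - 40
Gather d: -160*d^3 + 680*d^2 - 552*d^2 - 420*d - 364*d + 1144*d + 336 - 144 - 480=-160*d^3 + 128*d^2 + 360*d - 288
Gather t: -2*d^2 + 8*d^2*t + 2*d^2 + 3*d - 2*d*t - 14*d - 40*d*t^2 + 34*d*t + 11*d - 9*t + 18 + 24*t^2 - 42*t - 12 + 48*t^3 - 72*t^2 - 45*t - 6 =48*t^3 + t^2*(-40*d - 48) + t*(8*d^2 + 32*d - 96)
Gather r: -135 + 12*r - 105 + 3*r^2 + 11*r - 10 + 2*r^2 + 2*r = 5*r^2 + 25*r - 250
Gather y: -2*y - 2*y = -4*y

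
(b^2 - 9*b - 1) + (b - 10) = b^2 - 8*b - 11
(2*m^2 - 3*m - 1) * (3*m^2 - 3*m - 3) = 6*m^4 - 15*m^3 + 12*m + 3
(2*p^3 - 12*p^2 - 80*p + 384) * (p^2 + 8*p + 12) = 2*p^5 + 4*p^4 - 152*p^3 - 400*p^2 + 2112*p + 4608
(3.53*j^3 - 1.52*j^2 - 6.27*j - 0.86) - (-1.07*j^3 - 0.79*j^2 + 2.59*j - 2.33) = 4.6*j^3 - 0.73*j^2 - 8.86*j + 1.47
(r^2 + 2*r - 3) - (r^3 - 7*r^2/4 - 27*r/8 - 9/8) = -r^3 + 11*r^2/4 + 43*r/8 - 15/8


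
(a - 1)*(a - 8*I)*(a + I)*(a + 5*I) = a^4 - a^3 - 2*I*a^3 + 43*a^2 + 2*I*a^2 - 43*a + 40*I*a - 40*I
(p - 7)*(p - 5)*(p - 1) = p^3 - 13*p^2 + 47*p - 35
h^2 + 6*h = h*(h + 6)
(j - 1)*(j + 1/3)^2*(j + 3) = j^4 + 8*j^3/3 - 14*j^2/9 - 16*j/9 - 1/3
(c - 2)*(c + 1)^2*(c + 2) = c^4 + 2*c^3 - 3*c^2 - 8*c - 4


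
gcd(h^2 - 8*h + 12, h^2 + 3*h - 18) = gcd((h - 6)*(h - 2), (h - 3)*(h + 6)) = 1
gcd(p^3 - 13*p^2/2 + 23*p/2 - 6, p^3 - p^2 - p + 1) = p - 1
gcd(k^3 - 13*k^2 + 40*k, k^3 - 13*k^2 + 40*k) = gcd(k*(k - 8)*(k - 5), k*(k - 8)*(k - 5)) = k^3 - 13*k^2 + 40*k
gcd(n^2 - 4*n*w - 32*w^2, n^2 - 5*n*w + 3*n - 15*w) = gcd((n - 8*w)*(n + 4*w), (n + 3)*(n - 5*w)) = 1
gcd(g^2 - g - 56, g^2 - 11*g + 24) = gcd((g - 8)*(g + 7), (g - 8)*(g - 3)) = g - 8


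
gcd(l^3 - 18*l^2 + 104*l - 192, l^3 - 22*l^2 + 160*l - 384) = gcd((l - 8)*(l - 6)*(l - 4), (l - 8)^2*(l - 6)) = l^2 - 14*l + 48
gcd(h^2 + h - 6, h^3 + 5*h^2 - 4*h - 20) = h - 2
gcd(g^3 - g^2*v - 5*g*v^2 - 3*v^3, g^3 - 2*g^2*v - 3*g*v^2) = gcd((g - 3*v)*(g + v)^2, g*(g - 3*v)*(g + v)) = -g^2 + 2*g*v + 3*v^2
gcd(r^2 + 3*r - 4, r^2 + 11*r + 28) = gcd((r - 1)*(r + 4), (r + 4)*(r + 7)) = r + 4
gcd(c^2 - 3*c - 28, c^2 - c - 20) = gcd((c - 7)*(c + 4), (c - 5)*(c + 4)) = c + 4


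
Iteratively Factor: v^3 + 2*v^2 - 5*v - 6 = (v + 3)*(v^2 - v - 2) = (v - 2)*(v + 3)*(v + 1)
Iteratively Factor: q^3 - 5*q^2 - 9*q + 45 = (q - 3)*(q^2 - 2*q - 15) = (q - 5)*(q - 3)*(q + 3)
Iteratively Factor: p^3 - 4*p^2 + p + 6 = (p - 2)*(p^2 - 2*p - 3) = (p - 3)*(p - 2)*(p + 1)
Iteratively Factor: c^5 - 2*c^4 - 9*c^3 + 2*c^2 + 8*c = (c - 1)*(c^4 - c^3 - 10*c^2 - 8*c) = (c - 1)*(c + 1)*(c^3 - 2*c^2 - 8*c) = (c - 4)*(c - 1)*(c + 1)*(c^2 + 2*c) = (c - 4)*(c - 1)*(c + 1)*(c + 2)*(c)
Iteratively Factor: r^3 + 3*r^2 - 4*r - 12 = (r + 3)*(r^2 - 4) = (r - 2)*(r + 3)*(r + 2)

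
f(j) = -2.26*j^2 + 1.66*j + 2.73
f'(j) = 1.66 - 4.52*j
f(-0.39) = 1.74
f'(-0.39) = 3.42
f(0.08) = 2.85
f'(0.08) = 1.30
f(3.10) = -13.84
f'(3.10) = -12.35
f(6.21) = -74.12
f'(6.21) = -26.41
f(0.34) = 3.03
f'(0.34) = 0.12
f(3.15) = -14.47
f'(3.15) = -12.58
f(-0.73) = 0.31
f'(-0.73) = 4.96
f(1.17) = 1.58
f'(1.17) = -3.63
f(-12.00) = -342.63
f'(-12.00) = 55.90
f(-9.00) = -195.27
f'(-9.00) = 42.34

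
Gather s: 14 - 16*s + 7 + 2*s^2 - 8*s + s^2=3*s^2 - 24*s + 21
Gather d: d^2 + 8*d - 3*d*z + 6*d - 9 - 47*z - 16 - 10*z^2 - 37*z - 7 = d^2 + d*(14 - 3*z) - 10*z^2 - 84*z - 32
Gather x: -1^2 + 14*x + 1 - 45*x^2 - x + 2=-45*x^2 + 13*x + 2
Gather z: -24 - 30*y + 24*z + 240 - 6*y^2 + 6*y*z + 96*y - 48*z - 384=-6*y^2 + 66*y + z*(6*y - 24) - 168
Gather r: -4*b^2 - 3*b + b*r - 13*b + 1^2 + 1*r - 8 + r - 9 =-4*b^2 - 16*b + r*(b + 2) - 16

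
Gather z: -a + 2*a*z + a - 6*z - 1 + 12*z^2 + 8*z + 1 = 12*z^2 + z*(2*a + 2)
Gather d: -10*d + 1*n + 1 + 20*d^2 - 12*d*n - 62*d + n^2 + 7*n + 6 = 20*d^2 + d*(-12*n - 72) + n^2 + 8*n + 7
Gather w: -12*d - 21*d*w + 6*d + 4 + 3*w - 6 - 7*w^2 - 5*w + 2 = -6*d - 7*w^2 + w*(-21*d - 2)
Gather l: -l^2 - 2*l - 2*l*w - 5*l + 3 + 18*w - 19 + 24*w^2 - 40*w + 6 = -l^2 + l*(-2*w - 7) + 24*w^2 - 22*w - 10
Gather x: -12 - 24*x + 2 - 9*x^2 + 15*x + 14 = -9*x^2 - 9*x + 4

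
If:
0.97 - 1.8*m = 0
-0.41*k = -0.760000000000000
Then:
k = 1.85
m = 0.54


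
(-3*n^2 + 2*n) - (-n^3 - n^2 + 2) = n^3 - 2*n^2 + 2*n - 2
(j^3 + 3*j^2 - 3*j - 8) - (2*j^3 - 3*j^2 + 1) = -j^3 + 6*j^2 - 3*j - 9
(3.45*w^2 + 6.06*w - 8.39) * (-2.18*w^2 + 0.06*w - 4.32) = -7.521*w^4 - 13.0038*w^3 + 3.7498*w^2 - 26.6826*w + 36.2448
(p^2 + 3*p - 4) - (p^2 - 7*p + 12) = 10*p - 16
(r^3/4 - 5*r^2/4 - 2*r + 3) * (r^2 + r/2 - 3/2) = r^5/4 - 9*r^4/8 - 3*r^3 + 31*r^2/8 + 9*r/2 - 9/2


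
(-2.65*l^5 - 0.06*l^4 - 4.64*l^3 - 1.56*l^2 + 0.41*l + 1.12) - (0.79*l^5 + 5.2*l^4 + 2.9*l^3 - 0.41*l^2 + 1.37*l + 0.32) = -3.44*l^5 - 5.26*l^4 - 7.54*l^3 - 1.15*l^2 - 0.96*l + 0.8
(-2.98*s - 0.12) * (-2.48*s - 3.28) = 7.3904*s^2 + 10.072*s + 0.3936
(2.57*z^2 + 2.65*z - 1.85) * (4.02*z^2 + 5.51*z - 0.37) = 10.3314*z^4 + 24.8137*z^3 + 6.2136*z^2 - 11.174*z + 0.6845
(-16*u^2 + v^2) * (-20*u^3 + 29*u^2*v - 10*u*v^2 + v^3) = 320*u^5 - 464*u^4*v + 140*u^3*v^2 + 13*u^2*v^3 - 10*u*v^4 + v^5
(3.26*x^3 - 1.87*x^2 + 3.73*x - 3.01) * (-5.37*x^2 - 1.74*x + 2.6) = -17.5062*x^5 + 4.3695*x^4 - 8.3003*x^3 + 4.8115*x^2 + 14.9354*x - 7.826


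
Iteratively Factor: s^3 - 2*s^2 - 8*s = (s)*(s^2 - 2*s - 8) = s*(s + 2)*(s - 4)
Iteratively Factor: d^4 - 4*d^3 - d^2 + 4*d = (d)*(d^3 - 4*d^2 - d + 4) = d*(d - 4)*(d^2 - 1) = d*(d - 4)*(d + 1)*(d - 1)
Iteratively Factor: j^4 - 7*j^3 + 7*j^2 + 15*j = (j - 3)*(j^3 - 4*j^2 - 5*j) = (j - 5)*(j - 3)*(j^2 + j) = j*(j - 5)*(j - 3)*(j + 1)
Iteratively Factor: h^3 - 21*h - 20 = (h - 5)*(h^2 + 5*h + 4) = (h - 5)*(h + 4)*(h + 1)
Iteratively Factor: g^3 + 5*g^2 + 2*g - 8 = (g + 2)*(g^2 + 3*g - 4) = (g + 2)*(g + 4)*(g - 1)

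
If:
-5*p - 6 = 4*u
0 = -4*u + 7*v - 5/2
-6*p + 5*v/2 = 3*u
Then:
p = 91/113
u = -1133/452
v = -243/226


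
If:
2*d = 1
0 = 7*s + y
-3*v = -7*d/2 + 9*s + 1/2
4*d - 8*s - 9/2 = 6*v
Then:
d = 1/2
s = 1/2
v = -13/12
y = -7/2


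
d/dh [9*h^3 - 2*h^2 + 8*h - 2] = 27*h^2 - 4*h + 8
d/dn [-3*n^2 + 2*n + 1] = 2 - 6*n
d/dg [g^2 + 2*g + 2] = 2*g + 2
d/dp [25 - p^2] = -2*p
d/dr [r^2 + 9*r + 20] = 2*r + 9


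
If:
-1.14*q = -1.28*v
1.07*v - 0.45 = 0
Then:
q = 0.47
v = 0.42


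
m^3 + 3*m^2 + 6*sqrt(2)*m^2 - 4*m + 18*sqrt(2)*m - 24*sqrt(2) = (m - 1)*(m + 4)*(m + 6*sqrt(2))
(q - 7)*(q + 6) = q^2 - q - 42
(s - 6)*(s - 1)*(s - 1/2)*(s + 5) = s^4 - 5*s^3/2 - 28*s^2 + 89*s/2 - 15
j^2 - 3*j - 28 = (j - 7)*(j + 4)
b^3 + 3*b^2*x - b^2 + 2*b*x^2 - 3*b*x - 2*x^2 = (b - 1)*(b + x)*(b + 2*x)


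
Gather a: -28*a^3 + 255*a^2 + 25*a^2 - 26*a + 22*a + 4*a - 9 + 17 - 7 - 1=-28*a^3 + 280*a^2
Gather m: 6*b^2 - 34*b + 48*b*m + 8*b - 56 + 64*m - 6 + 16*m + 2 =6*b^2 - 26*b + m*(48*b + 80) - 60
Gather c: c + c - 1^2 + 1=2*c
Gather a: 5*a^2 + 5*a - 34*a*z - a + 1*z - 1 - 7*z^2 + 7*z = 5*a^2 + a*(4 - 34*z) - 7*z^2 + 8*z - 1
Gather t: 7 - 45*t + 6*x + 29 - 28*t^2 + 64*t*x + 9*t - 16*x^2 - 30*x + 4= -28*t^2 + t*(64*x - 36) - 16*x^2 - 24*x + 40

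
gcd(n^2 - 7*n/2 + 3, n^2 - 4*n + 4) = n - 2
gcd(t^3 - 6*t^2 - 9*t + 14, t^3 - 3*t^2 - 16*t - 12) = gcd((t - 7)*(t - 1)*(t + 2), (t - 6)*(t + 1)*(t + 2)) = t + 2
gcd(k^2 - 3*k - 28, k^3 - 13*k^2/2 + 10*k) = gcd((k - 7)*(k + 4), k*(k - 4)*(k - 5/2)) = 1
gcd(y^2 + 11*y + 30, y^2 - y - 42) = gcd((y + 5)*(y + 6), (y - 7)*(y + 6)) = y + 6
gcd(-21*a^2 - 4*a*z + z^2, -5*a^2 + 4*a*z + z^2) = 1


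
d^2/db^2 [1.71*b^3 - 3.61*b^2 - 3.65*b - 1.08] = 10.26*b - 7.22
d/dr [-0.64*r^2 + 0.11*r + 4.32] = 0.11 - 1.28*r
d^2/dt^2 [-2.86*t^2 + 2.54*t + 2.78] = -5.72000000000000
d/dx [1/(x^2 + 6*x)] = 2*(-x - 3)/(x^2*(x + 6)^2)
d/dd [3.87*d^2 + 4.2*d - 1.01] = 7.74*d + 4.2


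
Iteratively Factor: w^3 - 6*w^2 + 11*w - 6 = (w - 3)*(w^2 - 3*w + 2) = (w - 3)*(w - 2)*(w - 1)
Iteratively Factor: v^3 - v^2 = (v - 1)*(v^2) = v*(v - 1)*(v)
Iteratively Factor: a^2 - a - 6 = (a - 3)*(a + 2)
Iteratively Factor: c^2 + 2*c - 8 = (c + 4)*(c - 2)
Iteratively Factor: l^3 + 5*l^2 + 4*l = (l)*(l^2 + 5*l + 4) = l*(l + 4)*(l + 1)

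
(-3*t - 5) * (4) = -12*t - 20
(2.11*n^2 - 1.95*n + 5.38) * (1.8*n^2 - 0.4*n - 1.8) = 3.798*n^4 - 4.354*n^3 + 6.666*n^2 + 1.358*n - 9.684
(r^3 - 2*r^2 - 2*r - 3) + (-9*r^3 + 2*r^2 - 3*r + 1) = -8*r^3 - 5*r - 2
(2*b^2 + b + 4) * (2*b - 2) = 4*b^3 - 2*b^2 + 6*b - 8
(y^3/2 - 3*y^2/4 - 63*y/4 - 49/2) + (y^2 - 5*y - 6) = y^3/2 + y^2/4 - 83*y/4 - 61/2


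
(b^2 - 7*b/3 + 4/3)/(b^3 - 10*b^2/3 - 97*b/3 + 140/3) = (b - 1)/(b^2 - 2*b - 35)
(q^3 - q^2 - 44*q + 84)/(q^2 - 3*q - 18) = (q^2 + 5*q - 14)/(q + 3)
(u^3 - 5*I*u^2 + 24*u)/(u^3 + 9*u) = (u - 8*I)/(u - 3*I)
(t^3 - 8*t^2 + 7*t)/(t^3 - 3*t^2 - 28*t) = (t - 1)/(t + 4)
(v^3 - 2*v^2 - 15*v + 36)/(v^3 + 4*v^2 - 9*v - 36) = (v - 3)/(v + 3)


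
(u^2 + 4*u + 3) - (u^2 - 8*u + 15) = 12*u - 12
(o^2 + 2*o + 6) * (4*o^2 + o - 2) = 4*o^4 + 9*o^3 + 24*o^2 + 2*o - 12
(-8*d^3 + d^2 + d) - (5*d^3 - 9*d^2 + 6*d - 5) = -13*d^3 + 10*d^2 - 5*d + 5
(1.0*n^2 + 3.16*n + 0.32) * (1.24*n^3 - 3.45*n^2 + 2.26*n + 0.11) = 1.24*n^5 + 0.4684*n^4 - 8.2452*n^3 + 6.1476*n^2 + 1.0708*n + 0.0352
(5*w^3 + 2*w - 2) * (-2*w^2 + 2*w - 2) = -10*w^5 + 10*w^4 - 14*w^3 + 8*w^2 - 8*w + 4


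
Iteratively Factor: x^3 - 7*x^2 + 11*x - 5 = (x - 5)*(x^2 - 2*x + 1) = (x - 5)*(x - 1)*(x - 1)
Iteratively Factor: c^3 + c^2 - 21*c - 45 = (c - 5)*(c^2 + 6*c + 9) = (c - 5)*(c + 3)*(c + 3)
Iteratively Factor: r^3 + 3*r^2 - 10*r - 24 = (r + 4)*(r^2 - r - 6) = (r - 3)*(r + 4)*(r + 2)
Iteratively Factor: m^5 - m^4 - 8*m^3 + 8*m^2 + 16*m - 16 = (m - 2)*(m^4 + m^3 - 6*m^2 - 4*m + 8) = (m - 2)*(m + 2)*(m^3 - m^2 - 4*m + 4) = (m - 2)^2*(m + 2)*(m^2 + m - 2) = (m - 2)^2*(m - 1)*(m + 2)*(m + 2)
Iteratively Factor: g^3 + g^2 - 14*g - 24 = (g - 4)*(g^2 + 5*g + 6) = (g - 4)*(g + 3)*(g + 2)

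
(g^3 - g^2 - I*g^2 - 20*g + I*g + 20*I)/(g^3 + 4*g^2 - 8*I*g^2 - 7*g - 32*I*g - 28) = (g - 5)/(g - 7*I)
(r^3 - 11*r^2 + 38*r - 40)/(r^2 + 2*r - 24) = (r^2 - 7*r + 10)/(r + 6)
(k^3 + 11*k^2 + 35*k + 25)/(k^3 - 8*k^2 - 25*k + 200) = (k^2 + 6*k + 5)/(k^2 - 13*k + 40)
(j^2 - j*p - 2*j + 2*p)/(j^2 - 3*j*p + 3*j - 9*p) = (j^2 - j*p - 2*j + 2*p)/(j^2 - 3*j*p + 3*j - 9*p)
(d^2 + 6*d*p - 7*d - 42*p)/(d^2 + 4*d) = (d^2 + 6*d*p - 7*d - 42*p)/(d*(d + 4))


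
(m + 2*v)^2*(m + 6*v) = m^3 + 10*m^2*v + 28*m*v^2 + 24*v^3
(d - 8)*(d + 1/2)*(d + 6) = d^3 - 3*d^2/2 - 49*d - 24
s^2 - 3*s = s*(s - 3)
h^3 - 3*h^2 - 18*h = h*(h - 6)*(h + 3)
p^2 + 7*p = p*(p + 7)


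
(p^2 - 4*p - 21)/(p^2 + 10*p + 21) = (p - 7)/(p + 7)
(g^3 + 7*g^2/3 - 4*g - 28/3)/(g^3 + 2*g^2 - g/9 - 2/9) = 3*(3*g^2 + g - 14)/(9*g^2 - 1)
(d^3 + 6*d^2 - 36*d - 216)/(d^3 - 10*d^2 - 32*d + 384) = (d^2 - 36)/(d^2 - 16*d + 64)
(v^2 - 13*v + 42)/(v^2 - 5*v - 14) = (v - 6)/(v + 2)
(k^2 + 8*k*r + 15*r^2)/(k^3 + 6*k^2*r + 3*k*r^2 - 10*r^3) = (-k - 3*r)/(-k^2 - k*r + 2*r^2)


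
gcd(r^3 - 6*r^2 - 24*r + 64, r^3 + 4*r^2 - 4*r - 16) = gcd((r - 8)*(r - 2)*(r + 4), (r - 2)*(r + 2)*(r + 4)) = r^2 + 2*r - 8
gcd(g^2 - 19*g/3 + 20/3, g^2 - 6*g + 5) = g - 5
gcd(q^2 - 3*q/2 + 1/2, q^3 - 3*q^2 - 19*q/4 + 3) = q - 1/2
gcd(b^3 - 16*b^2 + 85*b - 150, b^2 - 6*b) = b - 6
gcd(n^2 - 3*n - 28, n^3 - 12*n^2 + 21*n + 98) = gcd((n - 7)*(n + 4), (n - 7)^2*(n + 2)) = n - 7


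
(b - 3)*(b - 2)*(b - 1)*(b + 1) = b^4 - 5*b^3 + 5*b^2 + 5*b - 6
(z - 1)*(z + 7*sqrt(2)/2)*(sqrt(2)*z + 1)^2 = 2*z^4 - 2*z^3 + 9*sqrt(2)*z^3 - 9*sqrt(2)*z^2 + 15*z^2 - 15*z + 7*sqrt(2)*z/2 - 7*sqrt(2)/2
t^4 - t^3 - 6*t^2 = t^2*(t - 3)*(t + 2)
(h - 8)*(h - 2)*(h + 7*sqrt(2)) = h^3 - 10*h^2 + 7*sqrt(2)*h^2 - 70*sqrt(2)*h + 16*h + 112*sqrt(2)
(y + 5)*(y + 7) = y^2 + 12*y + 35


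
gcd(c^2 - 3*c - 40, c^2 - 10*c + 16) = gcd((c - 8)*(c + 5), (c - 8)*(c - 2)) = c - 8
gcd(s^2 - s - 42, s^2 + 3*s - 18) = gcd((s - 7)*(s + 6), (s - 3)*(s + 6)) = s + 6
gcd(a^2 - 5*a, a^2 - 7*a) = a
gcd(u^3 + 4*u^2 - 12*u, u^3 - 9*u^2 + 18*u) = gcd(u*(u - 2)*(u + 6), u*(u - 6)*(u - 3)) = u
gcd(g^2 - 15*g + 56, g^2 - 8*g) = g - 8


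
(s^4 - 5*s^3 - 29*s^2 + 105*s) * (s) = s^5 - 5*s^4 - 29*s^3 + 105*s^2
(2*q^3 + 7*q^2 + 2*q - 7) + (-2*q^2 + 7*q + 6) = 2*q^3 + 5*q^2 + 9*q - 1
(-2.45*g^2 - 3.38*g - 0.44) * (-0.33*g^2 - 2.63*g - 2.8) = 0.8085*g^4 + 7.5589*g^3 + 15.8946*g^2 + 10.6212*g + 1.232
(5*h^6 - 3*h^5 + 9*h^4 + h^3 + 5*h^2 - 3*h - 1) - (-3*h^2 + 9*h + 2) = 5*h^6 - 3*h^5 + 9*h^4 + h^3 + 8*h^2 - 12*h - 3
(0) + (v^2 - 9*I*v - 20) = v^2 - 9*I*v - 20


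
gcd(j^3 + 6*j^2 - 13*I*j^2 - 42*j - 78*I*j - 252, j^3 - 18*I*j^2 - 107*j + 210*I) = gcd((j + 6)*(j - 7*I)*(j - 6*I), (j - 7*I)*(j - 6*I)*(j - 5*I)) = j^2 - 13*I*j - 42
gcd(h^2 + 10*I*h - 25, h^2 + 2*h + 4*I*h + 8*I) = 1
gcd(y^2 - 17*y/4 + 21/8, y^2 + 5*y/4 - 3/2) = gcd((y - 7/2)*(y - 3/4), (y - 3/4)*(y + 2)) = y - 3/4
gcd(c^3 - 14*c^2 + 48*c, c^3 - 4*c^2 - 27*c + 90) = c - 6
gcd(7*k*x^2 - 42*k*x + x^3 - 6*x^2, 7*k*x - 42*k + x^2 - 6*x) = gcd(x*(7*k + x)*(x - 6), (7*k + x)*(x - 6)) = 7*k*x - 42*k + x^2 - 6*x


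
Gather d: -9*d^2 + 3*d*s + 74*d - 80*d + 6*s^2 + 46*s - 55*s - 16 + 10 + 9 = -9*d^2 + d*(3*s - 6) + 6*s^2 - 9*s + 3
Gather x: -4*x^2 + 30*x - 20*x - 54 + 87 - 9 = -4*x^2 + 10*x + 24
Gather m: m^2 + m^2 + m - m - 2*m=2*m^2 - 2*m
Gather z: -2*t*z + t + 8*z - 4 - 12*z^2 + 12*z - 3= t - 12*z^2 + z*(20 - 2*t) - 7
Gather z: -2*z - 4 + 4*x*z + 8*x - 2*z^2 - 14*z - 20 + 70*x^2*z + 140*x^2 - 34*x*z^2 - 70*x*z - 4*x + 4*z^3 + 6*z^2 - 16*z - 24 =140*x^2 + 4*x + 4*z^3 + z^2*(4 - 34*x) + z*(70*x^2 - 66*x - 32) - 48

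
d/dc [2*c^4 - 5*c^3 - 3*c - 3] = 8*c^3 - 15*c^2 - 3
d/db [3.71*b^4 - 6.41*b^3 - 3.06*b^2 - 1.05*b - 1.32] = 14.84*b^3 - 19.23*b^2 - 6.12*b - 1.05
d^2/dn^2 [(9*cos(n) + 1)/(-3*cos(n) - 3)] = 8*(sin(n)^2 + cos(n) + 1)/(3*(cos(n) + 1)^3)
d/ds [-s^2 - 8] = -2*s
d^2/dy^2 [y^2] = 2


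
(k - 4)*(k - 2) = k^2 - 6*k + 8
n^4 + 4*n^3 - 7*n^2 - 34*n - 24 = (n - 3)*(n + 1)*(n + 2)*(n + 4)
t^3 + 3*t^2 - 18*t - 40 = (t - 4)*(t + 2)*(t + 5)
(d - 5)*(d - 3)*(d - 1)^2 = d^4 - 10*d^3 + 32*d^2 - 38*d + 15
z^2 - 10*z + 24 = (z - 6)*(z - 4)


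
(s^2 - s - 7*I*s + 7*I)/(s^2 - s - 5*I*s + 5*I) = (s - 7*I)/(s - 5*I)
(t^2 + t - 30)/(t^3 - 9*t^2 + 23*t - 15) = (t + 6)/(t^2 - 4*t + 3)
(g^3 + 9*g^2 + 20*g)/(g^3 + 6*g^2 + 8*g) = (g + 5)/(g + 2)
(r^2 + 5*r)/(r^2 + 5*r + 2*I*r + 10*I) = r/(r + 2*I)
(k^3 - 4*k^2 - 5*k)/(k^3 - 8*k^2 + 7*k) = (k^2 - 4*k - 5)/(k^2 - 8*k + 7)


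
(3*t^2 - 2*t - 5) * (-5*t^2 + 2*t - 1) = -15*t^4 + 16*t^3 + 18*t^2 - 8*t + 5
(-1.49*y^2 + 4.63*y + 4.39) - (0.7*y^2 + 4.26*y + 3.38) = -2.19*y^2 + 0.37*y + 1.01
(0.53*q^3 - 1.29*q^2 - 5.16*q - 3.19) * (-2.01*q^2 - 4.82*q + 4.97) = -1.0653*q^5 + 0.0382999999999996*q^4 + 19.2235*q^3 + 24.8718*q^2 - 10.2694*q - 15.8543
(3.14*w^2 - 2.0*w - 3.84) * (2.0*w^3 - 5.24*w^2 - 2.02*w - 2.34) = 6.28*w^5 - 20.4536*w^4 - 3.5428*w^3 + 16.814*w^2 + 12.4368*w + 8.9856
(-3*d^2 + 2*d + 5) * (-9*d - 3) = 27*d^3 - 9*d^2 - 51*d - 15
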